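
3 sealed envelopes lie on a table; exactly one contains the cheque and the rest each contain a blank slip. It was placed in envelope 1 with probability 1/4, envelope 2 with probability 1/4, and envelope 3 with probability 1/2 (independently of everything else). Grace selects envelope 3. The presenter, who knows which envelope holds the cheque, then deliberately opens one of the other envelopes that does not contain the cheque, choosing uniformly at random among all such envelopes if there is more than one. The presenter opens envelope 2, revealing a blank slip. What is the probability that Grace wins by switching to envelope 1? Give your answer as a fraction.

Condition on the true location of the cheque.
If it is in envelope 1 (prior 1/4): the presenter has no choice, probability 1; weight (1/4)·1 = 1/4.
If it is in envelope 2 (prior 1/4): the presenter opened envelope 2, so this case is ruled out; weight (1/4)·0 = 0.
If it is in envelope 3 (prior 1/2): the presenter has 2 equally likely choices, so probability 1/2; weight (1/2)·(1/2) = 1/4.
The weights sum to 1/2.
So P(the cheque in envelope 1 | the presenter opened envelope 2) = (1/4) / (1/2) = 1/2.

1/2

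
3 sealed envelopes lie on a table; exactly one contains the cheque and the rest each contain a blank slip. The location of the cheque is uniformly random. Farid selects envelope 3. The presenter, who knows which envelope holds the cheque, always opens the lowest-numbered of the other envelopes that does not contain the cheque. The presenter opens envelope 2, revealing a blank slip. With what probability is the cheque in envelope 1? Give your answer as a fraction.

Apply Bayes' rule, conditioning on where the cheque actually is.
If it is in envelope 1 (prior 1/3): envelope 2 is the lowest-numbered option available, probability 1; weight (1/3)·1 = 1/3.
If it is in envelope 2 (prior 1/3): the presenter opened envelope 2, so this case is ruled out; weight (1/3)·0 = 0.
If it is in envelope 3 (prior 1/3): the presenter would have opened envelope 1 instead, probability 0; weight (1/3)·0 = 0.
The weights sum to 1/3.
So P(the cheque in envelope 1 | the presenter opened envelope 2) = (1/3) / (1/3) = 1.

1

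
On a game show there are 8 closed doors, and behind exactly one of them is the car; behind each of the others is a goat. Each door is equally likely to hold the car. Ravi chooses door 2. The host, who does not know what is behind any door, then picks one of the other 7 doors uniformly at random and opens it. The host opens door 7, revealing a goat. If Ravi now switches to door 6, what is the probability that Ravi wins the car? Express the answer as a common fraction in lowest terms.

Because the host chose which door to open without knowing where the car is, the choice is independent of the prize location. Learning that door 7 does not hold the car simply rules out that one location and leaves the remaining 7 doors still equally likely by symmetry.
So P(the car behind door 6) = 1/7.

1/7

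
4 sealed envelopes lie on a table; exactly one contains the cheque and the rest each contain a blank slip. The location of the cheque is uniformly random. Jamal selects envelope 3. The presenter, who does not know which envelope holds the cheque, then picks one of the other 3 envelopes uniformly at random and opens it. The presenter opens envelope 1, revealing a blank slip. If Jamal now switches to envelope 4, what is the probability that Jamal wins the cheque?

1/3

Condition on the true location of the cheque.
If it is in envelope 1 (prior 1/4): the presenter opened envelope 1, so this case is ruled out; weight (1/4)·0 = 0.
If it is in any of envelopes 2, 3, and 4 (prior 1/4 each): the presenter picks envelope 1 with probability 1/3 regardless, and it is not the prize; weight (1/4)·(1/3) = 1/12 each.
The weights sum to 1/4.
So P(the cheque in envelope 4 | the presenter opened envelope 1) = (1/12) / (1/4) = 1/3.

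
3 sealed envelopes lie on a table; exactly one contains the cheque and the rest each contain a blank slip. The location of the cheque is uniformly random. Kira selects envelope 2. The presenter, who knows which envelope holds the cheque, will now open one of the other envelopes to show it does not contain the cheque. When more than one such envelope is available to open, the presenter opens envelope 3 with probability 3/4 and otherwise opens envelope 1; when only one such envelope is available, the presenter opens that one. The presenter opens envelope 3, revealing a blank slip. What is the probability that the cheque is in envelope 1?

4/7

Condition on the true location of the cheque.
If it is in envelope 1 (prior 1/3): only envelope 3 is available, probability 1; weight (1/3)·1 = 1/3.
If it is in envelope 2 (prior 1/3): envelope 3 is available, opened with probability 3/4; weight (1/3)·(3/4) = 1/4.
If it is in envelope 3 (prior 1/3): the presenter opened envelope 3, so this case is ruled out; weight (1/3)·0 = 0.
The weights sum to 7/12.
So P(the cheque in envelope 1 | the presenter opened envelope 3) = (1/3) / (7/12) = 4/7.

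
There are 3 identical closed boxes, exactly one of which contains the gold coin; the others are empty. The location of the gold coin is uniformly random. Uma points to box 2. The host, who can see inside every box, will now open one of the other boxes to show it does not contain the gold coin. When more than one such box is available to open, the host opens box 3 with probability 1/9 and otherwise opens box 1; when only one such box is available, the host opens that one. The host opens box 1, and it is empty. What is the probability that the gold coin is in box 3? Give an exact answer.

9/17

Apply Bayes' rule, conditioning on where the gold coin actually is.
If it is in box 1 (prior 1/3): the host opened box 1, so this case is ruled out; weight (1/3)·0 = 0.
If it is in box 2 (prior 1/3): box 3 is available but not opened, probability 8/9; weight (1/3)·(8/9) = 8/27.
If it is in box 3 (prior 1/3): only box 1 is available, probability 1; weight (1/3)·1 = 1/3.
The weights sum to 17/27.
So P(the gold coin in box 3 | the host opened box 1) = (1/3) / (17/27) = 9/17.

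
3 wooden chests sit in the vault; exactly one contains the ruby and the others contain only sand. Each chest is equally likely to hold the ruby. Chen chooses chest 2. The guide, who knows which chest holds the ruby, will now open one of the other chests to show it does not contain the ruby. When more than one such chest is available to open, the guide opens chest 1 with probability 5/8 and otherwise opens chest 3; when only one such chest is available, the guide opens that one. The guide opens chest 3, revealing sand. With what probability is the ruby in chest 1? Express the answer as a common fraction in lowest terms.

8/11

Consider each possible location of the ruby in turn.
If it is in chest 1 (prior 1/3): only chest 3 is available, probability 1; weight (1/3)·1 = 1/3.
If it is in chest 2 (prior 1/3): chest 1 is available but not opened, probability 3/8; weight (1/3)·(3/8) = 1/8.
If it is in chest 3 (prior 1/3): the guide opened chest 3, so this case is ruled out; weight (1/3)·0 = 0.
The weights sum to 11/24.
So P(the ruby in chest 1 | the guide opened chest 3) = (1/3) / (11/24) = 8/11.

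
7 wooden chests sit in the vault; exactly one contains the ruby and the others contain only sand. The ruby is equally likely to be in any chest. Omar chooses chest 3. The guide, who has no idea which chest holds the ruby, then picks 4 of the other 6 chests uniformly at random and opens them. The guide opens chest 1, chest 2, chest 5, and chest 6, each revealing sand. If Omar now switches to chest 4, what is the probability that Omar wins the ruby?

Because the guide chose which chests to open without knowing where the ruby is, the choice is independent of the prize location. Learning that none of the 4 opened chests holds the ruby simply rules out those 4 locations and leaves the remaining 3 chests still equally likely by symmetry.
So P(the ruby in chest 4) = 1/3.

1/3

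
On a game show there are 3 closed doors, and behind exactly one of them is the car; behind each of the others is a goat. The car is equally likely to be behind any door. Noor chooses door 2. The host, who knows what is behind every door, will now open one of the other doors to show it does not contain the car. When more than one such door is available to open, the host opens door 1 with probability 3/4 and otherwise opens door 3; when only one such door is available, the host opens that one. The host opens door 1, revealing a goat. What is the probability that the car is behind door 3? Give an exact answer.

4/7

Condition on the true location of the car.
If it is behind door 1 (prior 1/3): the host opened door 1, so this case is ruled out; weight (1/3)·0 = 0.
If it is behind door 2 (prior 1/3): door 1 is available, opened with probability 3/4; weight (1/3)·(3/4) = 1/4.
If it is behind door 3 (prior 1/3): only door 1 is available, probability 1; weight (1/3)·1 = 1/3.
The weights sum to 7/12.
So P(the car behind door 3 | the host opened door 1) = (1/3) / (7/12) = 4/7.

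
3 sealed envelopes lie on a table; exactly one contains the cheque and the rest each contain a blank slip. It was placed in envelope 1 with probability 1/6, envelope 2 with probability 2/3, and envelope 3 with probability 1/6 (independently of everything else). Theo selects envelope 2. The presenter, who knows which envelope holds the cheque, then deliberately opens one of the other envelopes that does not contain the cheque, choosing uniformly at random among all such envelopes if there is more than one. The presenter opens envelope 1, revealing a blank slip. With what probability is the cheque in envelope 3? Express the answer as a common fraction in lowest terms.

Condition on the true location of the cheque.
If it is in envelope 1 (prior 1/6): the presenter opened envelope 1, so this case is ruled out; weight (1/6)·0 = 0.
If it is in envelope 2 (prior 2/3): the presenter has 2 equally likely choices, so probability 1/2; weight (2/3)·(1/2) = 1/3.
If it is in envelope 3 (prior 1/6): the presenter has no choice, probability 1; weight (1/6)·1 = 1/6.
The weights sum to 1/2.
So P(the cheque in envelope 3 | the presenter opened envelope 1) = (1/6) / (1/2) = 1/3.

1/3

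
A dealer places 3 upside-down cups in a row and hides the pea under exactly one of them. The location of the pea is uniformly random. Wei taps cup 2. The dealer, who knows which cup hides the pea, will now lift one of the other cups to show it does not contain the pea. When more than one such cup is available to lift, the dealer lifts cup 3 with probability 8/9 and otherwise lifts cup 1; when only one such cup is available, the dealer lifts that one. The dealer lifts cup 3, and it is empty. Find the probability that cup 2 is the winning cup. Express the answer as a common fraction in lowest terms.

Condition on the true location of the pea.
If it is under cup 1 (prior 1/3): only cup 3 is available, probability 1; weight (1/3)·1 = 1/3.
If it is under cup 2 (prior 1/3): cup 3 is available, opened with probability 8/9; weight (1/3)·(8/9) = 8/27.
If it is under cup 3 (prior 1/3): the dealer opened cup 3, so this case is ruled out; weight (1/3)·0 = 0.
The weights sum to 17/27.
So P(the pea under cup 2 | the dealer opened cup 3) = (8/27) / (17/27) = 8/17.

8/17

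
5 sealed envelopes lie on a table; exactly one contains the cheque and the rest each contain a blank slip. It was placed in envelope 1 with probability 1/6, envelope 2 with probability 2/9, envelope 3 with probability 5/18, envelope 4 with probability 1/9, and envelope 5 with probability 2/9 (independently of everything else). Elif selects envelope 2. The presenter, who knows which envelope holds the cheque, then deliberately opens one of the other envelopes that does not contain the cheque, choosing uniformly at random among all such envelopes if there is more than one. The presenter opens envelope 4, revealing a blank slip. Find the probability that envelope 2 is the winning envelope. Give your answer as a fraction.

Apply Bayes' rule, conditioning on where the cheque actually is.
If it is in envelope 1 (prior 1/6): the presenter has 3 equally likely choices, so probability 1/3; weight (1/6)·(1/3) = 1/18.
If it is in envelope 2 (prior 2/9): the presenter has 4 equally likely choices, so probability 1/4; weight (2/9)·(1/4) = 1/18.
If it is in envelope 3 (prior 5/18): the presenter has 3 equally likely choices, so probability 1/3; weight (5/18)·(1/3) = 5/54.
If it is in envelope 4 (prior 1/9): the presenter opened envelope 4, so this case is ruled out; weight (1/9)·0 = 0.
If it is in envelope 5 (prior 2/9): the presenter has 3 equally likely choices, so probability 1/3; weight (2/9)·(1/3) = 2/27.
The weights sum to 5/18.
So P(the cheque in envelope 2 | the presenter opened envelope 4) = (1/18) / (5/18) = 1/5.

1/5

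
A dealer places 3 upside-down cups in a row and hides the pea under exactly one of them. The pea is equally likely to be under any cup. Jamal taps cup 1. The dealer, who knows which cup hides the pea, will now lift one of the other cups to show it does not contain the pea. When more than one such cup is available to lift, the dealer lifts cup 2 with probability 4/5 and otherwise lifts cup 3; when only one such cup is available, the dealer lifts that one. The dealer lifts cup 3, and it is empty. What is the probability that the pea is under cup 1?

1/6

Consider each possible location of the pea in turn.
If it is under cup 1 (prior 1/3): cup 2 is available but not opened, probability 1/5; weight (1/3)·(1/5) = 1/15.
If it is under cup 2 (prior 1/3): only cup 3 is available, probability 1; weight (1/3)·1 = 1/3.
If it is under cup 3 (prior 1/3): the dealer opened cup 3, so this case is ruled out; weight (1/3)·0 = 0.
The weights sum to 2/5.
So P(the pea under cup 1 | the dealer opened cup 3) = (1/15) / (2/5) = 1/6.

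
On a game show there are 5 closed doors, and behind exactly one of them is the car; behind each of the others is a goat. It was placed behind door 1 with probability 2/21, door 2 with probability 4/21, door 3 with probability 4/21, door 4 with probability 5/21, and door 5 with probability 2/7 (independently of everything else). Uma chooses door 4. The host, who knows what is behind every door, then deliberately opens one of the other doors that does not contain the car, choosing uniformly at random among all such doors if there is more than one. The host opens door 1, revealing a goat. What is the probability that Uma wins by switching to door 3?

Consider each possible location of the car in turn.
If it is behind door 1 (prior 2/21): the host opened door 1, so this case is ruled out; weight (2/21)·0 = 0.
If it is behind either of doors 2 and 3 (prior 4/21 each): the host has 3 equally likely choices, so probability 1/3; weight (4/21)·(1/3) = 4/63 each.
If it is behind door 4 (prior 5/21): the host has 4 equally likely choices, so probability 1/4; weight (5/21)·(1/4) = 5/84.
If it is behind door 5 (prior 2/7): the host has 3 equally likely choices, so probability 1/3; weight (2/7)·(1/3) = 2/21.
The weights sum to 71/252.
So P(the car behind door 3 | the host opened door 1) = (4/63) / (71/252) = 16/71.

16/71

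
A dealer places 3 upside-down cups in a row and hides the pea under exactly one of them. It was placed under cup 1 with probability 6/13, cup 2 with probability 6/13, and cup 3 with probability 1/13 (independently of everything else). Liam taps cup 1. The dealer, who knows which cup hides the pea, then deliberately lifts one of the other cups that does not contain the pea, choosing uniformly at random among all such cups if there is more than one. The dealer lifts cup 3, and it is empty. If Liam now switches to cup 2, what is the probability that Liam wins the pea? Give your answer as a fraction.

Consider each possible location of the pea in turn.
If it is under cup 1 (prior 6/13): the dealer has 2 equally likely choices, so probability 1/2; weight (6/13)·(1/2) = 3/13.
If it is under cup 2 (prior 6/13): the dealer has no choice, probability 1; weight (6/13)·1 = 6/13.
If it is under cup 3 (prior 1/13): the dealer opened cup 3, so this case is ruled out; weight (1/13)·0 = 0.
The weights sum to 9/13.
So P(the pea under cup 2 | the dealer opened cup 3) = (6/13) / (9/13) = 2/3.

2/3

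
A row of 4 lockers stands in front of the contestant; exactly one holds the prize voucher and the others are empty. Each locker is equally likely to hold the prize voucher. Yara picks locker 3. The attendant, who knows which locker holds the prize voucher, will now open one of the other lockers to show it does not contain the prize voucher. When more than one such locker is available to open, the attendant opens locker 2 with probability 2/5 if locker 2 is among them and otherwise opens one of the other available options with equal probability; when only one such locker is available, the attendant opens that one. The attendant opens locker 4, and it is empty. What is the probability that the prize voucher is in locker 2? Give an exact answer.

5/14

Consider each possible location of the prize voucher in turn.
If it is in locker 1 (prior 1/4): locker 2 is available but not opened, probability 3/5; weight (1/4)·(3/5) = 3/20.
If it is in locker 2 (prior 1/4): locker 2 holds the prize so is unavailable; the attendant chooses uniformly among the 2 others, probability 1/2; weight (1/4)·(1/2) = 1/8.
If it is in locker 3 (prior 1/4): locker 2 is available but not opened; locker 4 gets probability (1 − 2/5)/2 = 3/10; weight (1/4)·(3/10) = 3/40.
If it is in locker 4 (prior 1/4): the attendant opened locker 4, so this case is ruled out; weight (1/4)·0 = 0.
The weights sum to 7/20.
So P(the prize voucher in locker 2 | the attendant opened locker 4) = (1/8) / (7/20) = 5/14.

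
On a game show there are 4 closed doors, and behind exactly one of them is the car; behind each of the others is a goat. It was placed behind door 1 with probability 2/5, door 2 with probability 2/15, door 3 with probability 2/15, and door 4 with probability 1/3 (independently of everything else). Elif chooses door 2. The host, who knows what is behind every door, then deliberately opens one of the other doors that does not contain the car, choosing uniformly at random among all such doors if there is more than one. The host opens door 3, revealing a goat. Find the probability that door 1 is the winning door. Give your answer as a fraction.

Apply Bayes' rule, conditioning on where the car actually is.
If it is behind door 1 (prior 2/5): the host has 2 equally likely choices, so probability 1/2; weight (2/5)·(1/2) = 1/5.
If it is behind door 2 (prior 2/15): the host has 3 equally likely choices, so probability 1/3; weight (2/15)·(1/3) = 2/45.
If it is behind door 3 (prior 2/15): the host opened door 3, so this case is ruled out; weight (2/15)·0 = 0.
If it is behind door 4 (prior 1/3): the host has 2 equally likely choices, so probability 1/2; weight (1/3)·(1/2) = 1/6.
The weights sum to 37/90.
So P(the car behind door 1 | the host opened door 3) = (1/5) / (37/90) = 18/37.

18/37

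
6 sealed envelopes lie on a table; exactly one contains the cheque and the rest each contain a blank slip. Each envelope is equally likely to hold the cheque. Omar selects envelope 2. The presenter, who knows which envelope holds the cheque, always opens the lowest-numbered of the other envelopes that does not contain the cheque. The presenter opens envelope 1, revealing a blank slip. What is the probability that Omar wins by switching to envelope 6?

1/5

Consider each possible location of the cheque in turn.
If it is in envelope 1 (prior 1/6): the presenter opened envelope 1, so this case is ruled out; weight (1/6)·0 = 0.
If it is in any of envelopes 2, 3, 4, 5, and 6 (prior 1/6 each): envelope 1 is the lowest-numbered option available, probability 1; weight (1/6)·1 = 1/6 each.
The weights sum to 5/6.
So P(the cheque in envelope 6 | the presenter opened envelope 1) = (1/6) / (5/6) = 1/5.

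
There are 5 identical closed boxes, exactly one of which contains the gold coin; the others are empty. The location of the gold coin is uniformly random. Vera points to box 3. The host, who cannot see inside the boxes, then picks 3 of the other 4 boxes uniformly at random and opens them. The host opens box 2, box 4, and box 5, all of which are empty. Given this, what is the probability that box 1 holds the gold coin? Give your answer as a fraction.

Apply Bayes' rule, conditioning on where the gold coin actually is.
If it is in either of boxes 1 and 3 (prior 1/5 each): the host picks exactly this set with probability 1/4 regardless, and none is the prize; weight (1/5)·(1/4) = 1/20 each.
If it is in any of boxes 2, 4, and 5 (prior 1/5 each): that box was opened and seen not to hold the prize — ruled out; weight (1/5)·0 = 0 each.
The weights sum to 1/10.
So P(the gold coin in box 1 | the host opened box 2, box 4, and box 5) = (1/20) / (1/10) = 1/2.

1/2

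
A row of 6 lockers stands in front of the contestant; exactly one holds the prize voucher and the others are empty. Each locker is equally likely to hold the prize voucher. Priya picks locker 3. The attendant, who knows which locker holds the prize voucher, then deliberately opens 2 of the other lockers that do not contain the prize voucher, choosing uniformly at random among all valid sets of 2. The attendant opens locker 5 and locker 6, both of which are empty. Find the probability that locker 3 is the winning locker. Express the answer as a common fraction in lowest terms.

1/6

Condition on the true location of the prize voucher.
If it is in any of lockers 1, 2, and 4 (prior 1/6 each): the attendant has 6 equally likely choices, so probability 1/6; weight (1/6)·(1/6) = 1/36 each.
If it is in locker 3 (prior 1/6): the attendant has 10 equally likely choices, so probability 1/10; weight (1/6)·(1/10) = 1/60.
If it is in either of lockers 5 and 6 (prior 1/6 each): that locker was opened and seen not to hold the prize — ruled out; weight (1/6)·0 = 0 each.
The weights sum to 1/10.
So P(the prize voucher in locker 3 | the attendant opened locker 5 and locker 6) = (1/60) / (1/10) = 1/6.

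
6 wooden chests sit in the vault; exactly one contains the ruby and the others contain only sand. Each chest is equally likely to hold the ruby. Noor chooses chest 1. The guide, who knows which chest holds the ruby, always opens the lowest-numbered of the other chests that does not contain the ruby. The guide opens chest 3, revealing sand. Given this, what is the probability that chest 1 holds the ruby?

Consider each possible location of the ruby in turn.
If it is in any of chests 1, 4, 5, and 6 (prior 1/6 each): the guide would have opened chest 2 instead, probability 0; weight (1/6)·0 = 0 each.
If it is in chest 2 (prior 1/6): chest 3 is the lowest-numbered option available, probability 1; weight (1/6)·1 = 1/6.
If it is in chest 3 (prior 1/6): the guide opened chest 3, so this case is ruled out; weight (1/6)·0 = 0.
The weights sum to 1/6.
So P(the ruby in chest 1 | the guide opened chest 3) = 0 / (1/6) = 0.

0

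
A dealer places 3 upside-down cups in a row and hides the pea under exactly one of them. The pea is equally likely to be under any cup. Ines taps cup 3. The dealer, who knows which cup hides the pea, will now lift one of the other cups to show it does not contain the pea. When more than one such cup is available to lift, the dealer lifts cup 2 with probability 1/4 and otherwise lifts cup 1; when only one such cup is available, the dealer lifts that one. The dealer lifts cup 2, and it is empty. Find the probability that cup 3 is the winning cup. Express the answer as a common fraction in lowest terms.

Condition on the true location of the pea.
If it is under cup 1 (prior 1/3): only cup 2 is available, probability 1; weight (1/3)·1 = 1/3.
If it is under cup 2 (prior 1/3): the dealer opened cup 2, so this case is ruled out; weight (1/3)·0 = 0.
If it is under cup 3 (prior 1/3): cup 2 is available, opened with probability 1/4; weight (1/3)·(1/4) = 1/12.
The weights sum to 5/12.
So P(the pea under cup 3 | the dealer opened cup 2) = (1/12) / (5/12) = 1/5.

1/5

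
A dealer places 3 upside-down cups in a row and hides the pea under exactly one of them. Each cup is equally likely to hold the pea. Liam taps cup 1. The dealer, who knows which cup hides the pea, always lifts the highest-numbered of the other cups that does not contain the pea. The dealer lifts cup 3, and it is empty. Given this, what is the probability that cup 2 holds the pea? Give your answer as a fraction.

1/2

Consider each possible location of the pea in turn.
If it is under either of cups 1 and 2 (prior 1/3 each): cup 3 is the highest-numbered option available, probability 1; weight (1/3)·1 = 1/3 each.
If it is under cup 3 (prior 1/3): the dealer opened cup 3, so this case is ruled out; weight (1/3)·0 = 0.
The weights sum to 2/3.
So P(the pea under cup 2 | the dealer opened cup 3) = (1/3) / (2/3) = 1/2.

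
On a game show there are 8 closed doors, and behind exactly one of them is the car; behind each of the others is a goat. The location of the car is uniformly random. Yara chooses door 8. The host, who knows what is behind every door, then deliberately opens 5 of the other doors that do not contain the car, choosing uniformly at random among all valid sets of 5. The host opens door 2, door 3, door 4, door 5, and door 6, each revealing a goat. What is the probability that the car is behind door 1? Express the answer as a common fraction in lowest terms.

7/16

Apply Bayes' rule, conditioning on where the car actually is.
If it is behind either of doors 1 and 7 (prior 1/8 each): the host has 6 equally likely choices, so probability 1/6; weight (1/8)·(1/6) = 1/48 each.
If it is behind any of doors 2, 3, 4, 5, and 6 (prior 1/8 each): that door was opened and seen not to hold the prize — ruled out; weight (1/8)·0 = 0 each.
If it is behind door 8 (prior 1/8): the host has 21 equally likely choices, so probability 1/21; weight (1/8)·(1/21) = 1/168.
The weights sum to 1/21.
So P(the car behind door 1 | the host opened door 2, door 3, door 4, door 5, and door 6) = (1/48) / (1/21) = 7/16.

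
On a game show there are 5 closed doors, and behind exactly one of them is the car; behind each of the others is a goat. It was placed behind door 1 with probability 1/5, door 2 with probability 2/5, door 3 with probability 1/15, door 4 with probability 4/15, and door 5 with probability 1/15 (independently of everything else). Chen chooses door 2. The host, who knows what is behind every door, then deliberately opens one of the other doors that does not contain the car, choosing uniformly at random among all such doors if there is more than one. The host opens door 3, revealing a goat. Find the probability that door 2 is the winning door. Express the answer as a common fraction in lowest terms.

Condition on the true location of the car.
If it is behind door 1 (prior 1/5): the host has 3 equally likely choices, so probability 1/3; weight (1/5)·(1/3) = 1/15.
If it is behind door 2 (prior 2/5): the host has 4 equally likely choices, so probability 1/4; weight (2/5)·(1/4) = 1/10.
If it is behind door 3 (prior 1/15): the host opened door 3, so this case is ruled out; weight (1/15)·0 = 0.
If it is behind door 4 (prior 4/15): the host has 3 equally likely choices, so probability 1/3; weight (4/15)·(1/3) = 4/45.
If it is behind door 5 (prior 1/15): the host has 3 equally likely choices, so probability 1/3; weight (1/15)·(1/3) = 1/45.
The weights sum to 5/18.
So P(the car behind door 2 | the host opened door 3) = (1/10) / (5/18) = 9/25.

9/25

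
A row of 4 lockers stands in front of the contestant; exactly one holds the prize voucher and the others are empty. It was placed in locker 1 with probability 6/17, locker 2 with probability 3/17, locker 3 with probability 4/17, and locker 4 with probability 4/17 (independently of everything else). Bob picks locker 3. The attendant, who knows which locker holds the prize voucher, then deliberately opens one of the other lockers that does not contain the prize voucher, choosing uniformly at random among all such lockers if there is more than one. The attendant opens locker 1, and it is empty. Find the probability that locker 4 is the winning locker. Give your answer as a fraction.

Consider each possible location of the prize voucher in turn.
If it is in locker 1 (prior 6/17): the attendant opened locker 1, so this case is ruled out; weight (6/17)·0 = 0.
If it is in locker 2 (prior 3/17): the attendant has 2 equally likely choices, so probability 1/2; weight (3/17)·(1/2) = 3/34.
If it is in locker 3 (prior 4/17): the attendant has 3 equally likely choices, so probability 1/3; weight (4/17)·(1/3) = 4/51.
If it is in locker 4 (prior 4/17): the attendant has 2 equally likely choices, so probability 1/2; weight (4/17)·(1/2) = 2/17.
The weights sum to 29/102.
So P(the prize voucher in locker 4 | the attendant opened locker 1) = (2/17) / (29/102) = 12/29.

12/29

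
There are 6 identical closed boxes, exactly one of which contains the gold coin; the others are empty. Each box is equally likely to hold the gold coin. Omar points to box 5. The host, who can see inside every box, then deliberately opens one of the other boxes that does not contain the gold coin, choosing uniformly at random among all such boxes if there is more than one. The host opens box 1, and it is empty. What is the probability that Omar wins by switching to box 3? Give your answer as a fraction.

Consider each possible location of the gold coin in turn.
If it is in box 1 (prior 1/6): the host opened box 1, so this case is ruled out; weight (1/6)·0 = 0.
If it is in any of boxes 2, 3, 4, and 6 (prior 1/6 each): the host has 4 equally likely choices, so probability 1/4; weight (1/6)·(1/4) = 1/24 each.
If it is in box 5 (prior 1/6): the host has 5 equally likely choices, so probability 1/5; weight (1/6)·(1/5) = 1/30.
The weights sum to 1/5.
So P(the gold coin in box 3 | the host opened box 1) = (1/24) / (1/5) = 5/24.

5/24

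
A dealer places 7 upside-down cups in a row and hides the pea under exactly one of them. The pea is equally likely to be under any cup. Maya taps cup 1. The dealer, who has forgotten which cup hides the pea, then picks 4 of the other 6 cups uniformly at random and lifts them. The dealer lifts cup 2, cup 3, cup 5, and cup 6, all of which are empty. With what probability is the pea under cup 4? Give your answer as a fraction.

Consider each possible location of the pea in turn.
If it is under any of cups 1, 4, and 7 (prior 1/7 each): the dealer picks exactly this set with probability 1/15 regardless, and none is the prize; weight (1/7)·(1/15) = 1/105 each.
If it is under any of cups 2, 3, 5, and 6 (prior 1/7 each): that cup was opened and seen not to hold the prize — ruled out; weight (1/7)·0 = 0 each.
The weights sum to 1/35.
So P(the pea under cup 4 | the dealer opened cup 2, cup 3, cup 5, and cup 6) = (1/105) / (1/35) = 1/3.

1/3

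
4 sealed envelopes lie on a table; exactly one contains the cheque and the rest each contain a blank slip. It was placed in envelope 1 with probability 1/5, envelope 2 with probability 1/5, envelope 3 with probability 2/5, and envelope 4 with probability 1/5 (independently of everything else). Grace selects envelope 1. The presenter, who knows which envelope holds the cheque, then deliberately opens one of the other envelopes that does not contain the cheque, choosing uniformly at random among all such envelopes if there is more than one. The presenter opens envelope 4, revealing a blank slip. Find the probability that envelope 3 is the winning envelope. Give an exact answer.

6/11

Consider each possible location of the cheque in turn.
If it is in envelope 1 (prior 1/5): the presenter has 3 equally likely choices, so probability 1/3; weight (1/5)·(1/3) = 1/15.
If it is in envelope 2 (prior 1/5): the presenter has 2 equally likely choices, so probability 1/2; weight (1/5)·(1/2) = 1/10.
If it is in envelope 3 (prior 2/5): the presenter has 2 equally likely choices, so probability 1/2; weight (2/5)·(1/2) = 1/5.
If it is in envelope 4 (prior 1/5): the presenter opened envelope 4, so this case is ruled out; weight (1/5)·0 = 0.
The weights sum to 11/30.
So P(the cheque in envelope 3 | the presenter opened envelope 4) = (1/5) / (11/30) = 6/11.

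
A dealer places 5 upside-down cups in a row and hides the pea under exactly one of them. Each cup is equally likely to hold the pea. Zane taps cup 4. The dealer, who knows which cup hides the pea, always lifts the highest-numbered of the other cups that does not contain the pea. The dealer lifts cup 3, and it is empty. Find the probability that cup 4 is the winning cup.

0

Consider each possible location of the pea in turn.
If it is under any of cups 1, 2, and 4 (prior 1/5 each): the dealer would have opened cup 5 instead, probability 0; weight (1/5)·0 = 0 each.
If it is under cup 3 (prior 1/5): the dealer opened cup 3, so this case is ruled out; weight (1/5)·0 = 0.
If it is under cup 5 (prior 1/5): cup 3 is the highest-numbered option available, probability 1; weight (1/5)·1 = 1/5.
The weights sum to 1/5.
So P(the pea under cup 4 | the dealer opened cup 3) = 0 / (1/5) = 0.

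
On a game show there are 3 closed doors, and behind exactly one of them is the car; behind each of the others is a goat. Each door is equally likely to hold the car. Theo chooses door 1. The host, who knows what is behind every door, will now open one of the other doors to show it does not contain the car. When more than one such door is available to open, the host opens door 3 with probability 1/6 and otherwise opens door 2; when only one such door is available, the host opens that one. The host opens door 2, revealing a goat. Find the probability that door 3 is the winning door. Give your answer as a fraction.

6/11

Consider each possible location of the car in turn.
If it is behind door 1 (prior 1/3): door 3 is available but not opened, probability 5/6; weight (1/3)·(5/6) = 5/18.
If it is behind door 2 (prior 1/3): the host opened door 2, so this case is ruled out; weight (1/3)·0 = 0.
If it is behind door 3 (prior 1/3): only door 2 is available, probability 1; weight (1/3)·1 = 1/3.
The weights sum to 11/18.
So P(the car behind door 3 | the host opened door 2) = (1/3) / (11/18) = 6/11.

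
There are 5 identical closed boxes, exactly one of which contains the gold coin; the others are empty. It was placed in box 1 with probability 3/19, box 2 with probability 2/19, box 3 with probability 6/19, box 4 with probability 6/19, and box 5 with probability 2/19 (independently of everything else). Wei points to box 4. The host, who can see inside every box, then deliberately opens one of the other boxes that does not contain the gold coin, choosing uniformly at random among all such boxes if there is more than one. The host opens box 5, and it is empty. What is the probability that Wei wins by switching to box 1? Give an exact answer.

Apply Bayes' rule, conditioning on where the gold coin actually is.
If it is in box 1 (prior 3/19): the host has 3 equally likely choices, so probability 1/3; weight (3/19)·(1/3) = 1/19.
If it is in box 2 (prior 2/19): the host has 3 equally likely choices, so probability 1/3; weight (2/19)·(1/3) = 2/57.
If it is in box 3 (prior 6/19): the host has 3 equally likely choices, so probability 1/3; weight (6/19)·(1/3) = 2/19.
If it is in box 4 (prior 6/19): the host has 4 equally likely choices, so probability 1/4; weight (6/19)·(1/4) = 3/38.
If it is in box 5 (prior 2/19): the host opened box 5, so this case is ruled out; weight (2/19)·0 = 0.
The weights sum to 31/114.
So P(the gold coin in box 1 | the host opened box 5) = (1/19) / (31/114) = 6/31.

6/31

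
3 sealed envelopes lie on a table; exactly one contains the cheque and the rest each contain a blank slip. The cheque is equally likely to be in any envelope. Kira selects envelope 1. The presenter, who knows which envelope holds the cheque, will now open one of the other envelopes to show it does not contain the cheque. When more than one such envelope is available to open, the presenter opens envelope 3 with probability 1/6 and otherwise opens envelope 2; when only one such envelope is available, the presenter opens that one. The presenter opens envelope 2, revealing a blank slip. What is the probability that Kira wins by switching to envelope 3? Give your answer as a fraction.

Condition on the true location of the cheque.
If it is in envelope 1 (prior 1/3): envelope 3 is available but not opened, probability 5/6; weight (1/3)·(5/6) = 5/18.
If it is in envelope 2 (prior 1/3): the presenter opened envelope 2, so this case is ruled out; weight (1/3)·0 = 0.
If it is in envelope 3 (prior 1/3): only envelope 2 is available, probability 1; weight (1/3)·1 = 1/3.
The weights sum to 11/18.
So P(the cheque in envelope 3 | the presenter opened envelope 2) = (1/3) / (11/18) = 6/11.

6/11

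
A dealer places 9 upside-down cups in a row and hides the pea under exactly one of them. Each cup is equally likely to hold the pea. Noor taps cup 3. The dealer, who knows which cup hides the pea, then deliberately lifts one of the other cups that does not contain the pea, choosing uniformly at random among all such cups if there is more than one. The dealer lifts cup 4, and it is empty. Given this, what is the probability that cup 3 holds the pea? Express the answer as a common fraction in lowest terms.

Consider each possible location of the pea in turn.
If it is under any of cups 1, 2, 5, 6, 7, 8, and 9 (prior 1/9 each): the dealer has 7 equally likely choices, so probability 1/7; weight (1/9)·(1/7) = 1/63 each.
If it is under cup 3 (prior 1/9): the dealer has 8 equally likely choices, so probability 1/8; weight (1/9)·(1/8) = 1/72.
If it is under cup 4 (prior 1/9): the dealer opened cup 4, so this case is ruled out; weight (1/9)·0 = 0.
The weights sum to 1/8.
So P(the pea under cup 3 | the dealer opened cup 4) = (1/72) / (1/8) = 1/9.

1/9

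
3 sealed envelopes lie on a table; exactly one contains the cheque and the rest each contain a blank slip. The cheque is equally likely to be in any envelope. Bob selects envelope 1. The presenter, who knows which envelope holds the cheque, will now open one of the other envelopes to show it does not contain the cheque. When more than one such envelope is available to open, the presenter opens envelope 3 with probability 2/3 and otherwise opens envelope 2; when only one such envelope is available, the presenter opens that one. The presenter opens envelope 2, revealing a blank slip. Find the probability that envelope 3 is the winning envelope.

3/4

Consider each possible location of the cheque in turn.
If it is in envelope 1 (prior 1/3): envelope 3 is available but not opened, probability 1/3; weight (1/3)·(1/3) = 1/9.
If it is in envelope 2 (prior 1/3): the presenter opened envelope 2, so this case is ruled out; weight (1/3)·0 = 0.
If it is in envelope 3 (prior 1/3): only envelope 2 is available, probability 1; weight (1/3)·1 = 1/3.
The weights sum to 4/9.
So P(the cheque in envelope 3 | the presenter opened envelope 2) = (1/3) / (4/9) = 3/4.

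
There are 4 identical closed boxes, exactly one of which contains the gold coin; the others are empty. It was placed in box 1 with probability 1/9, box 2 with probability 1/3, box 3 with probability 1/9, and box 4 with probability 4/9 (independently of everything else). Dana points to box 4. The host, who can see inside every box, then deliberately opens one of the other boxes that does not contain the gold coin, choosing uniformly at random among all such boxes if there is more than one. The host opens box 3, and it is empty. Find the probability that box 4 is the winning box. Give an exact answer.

2/5

Apply Bayes' rule, conditioning on where the gold coin actually is.
If it is in box 1 (prior 1/9): the host has 2 equally likely choices, so probability 1/2; weight (1/9)·(1/2) = 1/18.
If it is in box 2 (prior 1/3): the host has 2 equally likely choices, so probability 1/2; weight (1/3)·(1/2) = 1/6.
If it is in box 3 (prior 1/9): the host opened box 3, so this case is ruled out; weight (1/9)·0 = 0.
If it is in box 4 (prior 4/9): the host has 3 equally likely choices, so probability 1/3; weight (4/9)·(1/3) = 4/27.
The weights sum to 10/27.
So P(the gold coin in box 4 | the host opened box 3) = (4/27) / (10/27) = 2/5.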